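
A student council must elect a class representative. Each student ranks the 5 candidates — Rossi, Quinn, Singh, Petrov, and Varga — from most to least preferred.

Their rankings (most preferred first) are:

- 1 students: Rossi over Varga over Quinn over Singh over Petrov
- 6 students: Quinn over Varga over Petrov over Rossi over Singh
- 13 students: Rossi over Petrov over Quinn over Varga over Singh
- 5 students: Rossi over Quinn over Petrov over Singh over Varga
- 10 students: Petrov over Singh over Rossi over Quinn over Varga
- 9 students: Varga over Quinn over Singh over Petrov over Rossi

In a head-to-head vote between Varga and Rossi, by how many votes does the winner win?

Ballots ranking Varga above Rossi: 6+9 = 15.
Ballots ranking Rossi above Varga: 1+13+5+10 = 29.
Rossi wins 29–15, a margin of 14.

14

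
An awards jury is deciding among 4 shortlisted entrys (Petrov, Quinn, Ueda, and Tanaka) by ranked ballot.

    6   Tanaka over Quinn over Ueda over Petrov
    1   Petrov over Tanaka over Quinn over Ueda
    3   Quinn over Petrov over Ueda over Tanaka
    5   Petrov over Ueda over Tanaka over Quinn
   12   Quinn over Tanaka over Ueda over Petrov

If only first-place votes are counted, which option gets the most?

First-place vote totals:
  Petrov: 6
  Quinn: 15
  Ueda: 0
  Tanaka: 6
Quinn has the most first-place votes.

Quinn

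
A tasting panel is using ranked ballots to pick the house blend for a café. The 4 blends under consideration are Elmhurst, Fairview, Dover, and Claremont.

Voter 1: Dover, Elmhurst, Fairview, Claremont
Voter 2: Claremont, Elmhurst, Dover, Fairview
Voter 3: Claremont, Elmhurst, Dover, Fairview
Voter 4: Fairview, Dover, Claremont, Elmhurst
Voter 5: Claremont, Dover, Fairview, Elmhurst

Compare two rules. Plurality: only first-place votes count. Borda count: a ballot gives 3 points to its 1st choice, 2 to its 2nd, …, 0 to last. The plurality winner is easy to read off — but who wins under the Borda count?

Plurality first-place counts: Elmhurst 0, Fairview 1, Dover 1, Claremont 3 → Claremont.
Borda totals: Elmhurst 6, Fairview 5, Dover 9, Claremont 10 → Claremont.

Claremont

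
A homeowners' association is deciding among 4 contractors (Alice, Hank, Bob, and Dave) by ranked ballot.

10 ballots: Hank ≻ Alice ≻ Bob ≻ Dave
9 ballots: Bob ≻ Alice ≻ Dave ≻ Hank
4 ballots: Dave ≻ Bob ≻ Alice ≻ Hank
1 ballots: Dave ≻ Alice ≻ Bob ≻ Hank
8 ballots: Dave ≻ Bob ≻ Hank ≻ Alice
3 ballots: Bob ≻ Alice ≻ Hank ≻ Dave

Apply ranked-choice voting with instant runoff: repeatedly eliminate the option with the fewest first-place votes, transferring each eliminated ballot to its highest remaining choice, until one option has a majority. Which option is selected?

Round 1: Dave 13, Bob 12, Hank 10, Alice 0. Alice has the fewest and is eliminated.
Round 2: Dave 13, Bob 12, Hank 10. Hank has the fewest and is eliminated.
Round 3: Bob 22, Dave 13. Bob has a majority.

Bob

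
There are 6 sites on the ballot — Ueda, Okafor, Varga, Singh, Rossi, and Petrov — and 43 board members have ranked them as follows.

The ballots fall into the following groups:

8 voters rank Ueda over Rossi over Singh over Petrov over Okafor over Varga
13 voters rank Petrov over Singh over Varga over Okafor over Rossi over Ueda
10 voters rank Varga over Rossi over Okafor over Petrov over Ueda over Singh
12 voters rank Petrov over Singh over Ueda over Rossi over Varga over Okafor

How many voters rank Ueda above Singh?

18

Ballots ranking Ueda above Singh: 8+10 = 18.
Ballots ranking Singh above Ueda: 13+12 = 25.
So 18 of 43 voters prefer Ueda to Singh.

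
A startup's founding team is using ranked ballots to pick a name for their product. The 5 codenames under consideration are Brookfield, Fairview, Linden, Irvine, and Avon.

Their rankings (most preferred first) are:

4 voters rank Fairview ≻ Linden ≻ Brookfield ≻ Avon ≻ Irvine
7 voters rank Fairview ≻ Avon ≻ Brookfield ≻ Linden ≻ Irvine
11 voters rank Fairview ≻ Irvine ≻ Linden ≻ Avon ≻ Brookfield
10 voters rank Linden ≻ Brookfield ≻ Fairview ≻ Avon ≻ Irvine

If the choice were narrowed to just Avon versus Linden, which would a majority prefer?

Linden

Ballots ranking Avon above Linden: 7.
Ballots ranking Linden above Avon: 4+11+10 = 25.
Linden wins the head-to-head, 25–7.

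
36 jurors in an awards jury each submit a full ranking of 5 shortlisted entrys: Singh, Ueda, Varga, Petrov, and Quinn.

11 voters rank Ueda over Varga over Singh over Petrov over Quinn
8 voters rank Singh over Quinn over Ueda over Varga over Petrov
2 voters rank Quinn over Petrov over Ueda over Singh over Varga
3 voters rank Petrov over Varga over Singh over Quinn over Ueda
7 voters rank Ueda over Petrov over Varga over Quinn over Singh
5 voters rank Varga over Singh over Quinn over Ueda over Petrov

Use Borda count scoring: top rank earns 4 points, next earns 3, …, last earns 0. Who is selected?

Ueda

Borda scores:
  Singh: 11·2 + 8·4 + 2·1 + 3·2 + 7·0 + 5·3 = 77
  Ueda: 11·4 + 8·2 + 2·2 + 3·0 + 7·4 + 5·1 = 97
  Varga: 11·3 + 8·1 + 2·0 + 3·3 + 7·2 + 5·4 = 84
  Petrov: 11·1 + 8·0 + 2·3 + 3·4 + 7·3 + 5·0 = 50
  Quinn: 11·0 + 8·3 + 2·4 + 3·1 + 7·1 + 5·2 = 52
Ueda has the highest total.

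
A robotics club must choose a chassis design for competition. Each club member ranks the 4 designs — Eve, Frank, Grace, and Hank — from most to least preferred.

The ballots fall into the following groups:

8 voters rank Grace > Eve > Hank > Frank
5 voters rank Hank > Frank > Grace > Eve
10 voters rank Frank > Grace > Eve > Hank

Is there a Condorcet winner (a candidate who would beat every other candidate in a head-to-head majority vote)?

No

Head-to-head results (23 voters total):
Eve vs Frank: Frank wins 15–8.
Eve vs Grace: Grace wins 23–0.
Eve vs Hank: Eve wins 18–5.
Frank vs Grace: Frank wins 15–8.
Frank vs Hank: Hank wins 13–10.
Grace vs Hank: Grace wins 18–5.
No candidate beats all others: Eve beats Hank beats Frank beats Eve, a majority cycle.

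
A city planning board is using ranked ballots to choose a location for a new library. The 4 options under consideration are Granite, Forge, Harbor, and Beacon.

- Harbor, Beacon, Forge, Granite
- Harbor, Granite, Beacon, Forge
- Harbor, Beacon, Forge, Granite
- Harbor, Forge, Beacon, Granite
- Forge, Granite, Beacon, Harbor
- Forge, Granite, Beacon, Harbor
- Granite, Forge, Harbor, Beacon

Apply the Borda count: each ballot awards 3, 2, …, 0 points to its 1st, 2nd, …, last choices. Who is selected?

Harbor

Borda scores:
  Granite: 0 + 2 + 0 + 0 + 2 + 2 + 3 = 9
  Forge: 1 + 0 + 1 + 2 + 3 + 3 + 2 = 12
  Harbor: 3 + 3 + 3 + 3 + 0 + 0 + 1 = 13
  Beacon: 2 + 1 + 2 + 1 + 1 + 1 + 0 = 8
Harbor has the highest total.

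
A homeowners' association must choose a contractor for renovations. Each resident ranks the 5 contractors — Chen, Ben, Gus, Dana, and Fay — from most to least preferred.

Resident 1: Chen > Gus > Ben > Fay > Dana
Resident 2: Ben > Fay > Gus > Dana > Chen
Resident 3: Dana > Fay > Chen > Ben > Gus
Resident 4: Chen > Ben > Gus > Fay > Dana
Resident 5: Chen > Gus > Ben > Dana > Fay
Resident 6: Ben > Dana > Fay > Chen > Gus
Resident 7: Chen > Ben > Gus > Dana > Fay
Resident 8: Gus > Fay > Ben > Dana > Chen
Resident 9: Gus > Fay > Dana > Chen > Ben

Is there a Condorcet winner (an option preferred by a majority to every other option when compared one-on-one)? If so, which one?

No Condorcet winner

Head-to-head results (9 voters total):
Chen vs Ben: Chen wins 6–3.
Chen vs Gus: Chen wins 6–3.
Chen vs Dana: Dana wins 5–4.
Chen vs Fay: Fay wins 5–4.
Ben vs Gus: Ben wins 5–4.
Ben vs Dana: Ben wins 7–2.
Ben vs Fay: Ben wins 6–3.
Gus vs Dana: Gus wins 7–2.
Gus vs Fay: Gus wins 6–3.
Dana vs Fay: Fay wins 5–4.
No candidate beats all others: Chen beats Ben beats Dana beats Chen, a majority cycle.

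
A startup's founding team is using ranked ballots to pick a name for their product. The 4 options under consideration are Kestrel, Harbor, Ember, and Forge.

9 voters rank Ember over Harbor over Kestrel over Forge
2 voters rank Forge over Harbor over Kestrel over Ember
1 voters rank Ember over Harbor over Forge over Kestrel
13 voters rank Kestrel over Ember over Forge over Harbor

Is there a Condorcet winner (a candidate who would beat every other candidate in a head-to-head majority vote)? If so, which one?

Kestrel

Head-to-head results (25 voters total):
Kestrel vs Harbor: Kestrel wins 13–12.
Kestrel vs Ember: Kestrel wins 15–10.
Kestrel vs Forge: Kestrel wins 22–3.
Harbor vs Ember: Ember wins 23–2.
Harbor vs Forge: Forge wins 15–10.
Ember vs Forge: Ember wins 23–2.
Kestrel beats each rival — Harbor (13–12), Ember (15–10), Forge (22–3) — so Kestrel is the Condorcet winner.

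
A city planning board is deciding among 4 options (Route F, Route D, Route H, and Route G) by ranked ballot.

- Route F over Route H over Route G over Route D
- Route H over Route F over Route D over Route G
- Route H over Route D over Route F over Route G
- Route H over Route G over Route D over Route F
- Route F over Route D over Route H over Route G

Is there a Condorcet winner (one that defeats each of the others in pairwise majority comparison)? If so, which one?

Route H

Head-to-head results (5 voters total):
Route F vs Route D: Route F wins 3–2.
Route F vs Route H: Route H wins 3–2.
Route F vs Route G: Route F wins 4–1.
Route D vs Route H: Route H wins 4–1.
Route D vs Route G: Route D wins 3–2.
Route H vs Route G: Route H wins 5–0.
Route H beats each rival — Route F (3–2), Route D (4–1), Route G (5–0) — so Route H is the Condorcet winner.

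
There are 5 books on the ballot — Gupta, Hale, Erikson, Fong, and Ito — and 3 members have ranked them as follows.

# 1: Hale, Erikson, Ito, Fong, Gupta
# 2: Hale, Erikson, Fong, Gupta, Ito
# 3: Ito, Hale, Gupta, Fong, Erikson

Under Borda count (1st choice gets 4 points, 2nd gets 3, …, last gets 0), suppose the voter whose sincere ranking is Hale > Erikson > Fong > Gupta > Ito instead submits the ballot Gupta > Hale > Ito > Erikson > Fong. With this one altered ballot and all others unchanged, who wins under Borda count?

Borda totals with the altered ballot: Gupta 6, Hale 10, Erikson 4, Fong 2, Ito 8.
The winner is unchanged: still Hale.

Hale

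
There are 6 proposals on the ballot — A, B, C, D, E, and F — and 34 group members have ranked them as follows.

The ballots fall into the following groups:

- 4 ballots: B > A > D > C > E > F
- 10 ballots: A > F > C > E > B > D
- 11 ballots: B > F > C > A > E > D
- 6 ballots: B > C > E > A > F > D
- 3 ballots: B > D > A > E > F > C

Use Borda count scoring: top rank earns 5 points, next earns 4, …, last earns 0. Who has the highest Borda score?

B

Borda scores:
  A: 4·4 + 10·5 + 11·2 + 6·2 + 3·3 = 109
  B: 4·5 + 10·1 + 11·5 + 6·5 + 3·5 = 130
  C: 4·2 + 10·3 + 11·3 + 6·4 + 3·0 = 95
  D: 4·3 + 10·0 + 11·0 + 6·0 + 3·4 = 24
  E: 4·1 + 10·2 + 11·1 + 6·3 + 3·2 = 59
  F: 4·0 + 10·4 + 11·4 + 6·1 + 3·1 = 93
B has the highest total.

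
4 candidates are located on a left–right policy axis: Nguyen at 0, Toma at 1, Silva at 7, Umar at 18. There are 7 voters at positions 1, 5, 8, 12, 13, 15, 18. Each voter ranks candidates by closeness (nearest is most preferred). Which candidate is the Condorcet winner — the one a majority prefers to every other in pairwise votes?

With single-peaked preferences on a line, the Condorcet winner is the candidate closest to the median voter.
The median voter (position 12) is closest to Silva at 7.
Check: Silva vs Toma — voters closer to Silva: 6 of 7.

Silva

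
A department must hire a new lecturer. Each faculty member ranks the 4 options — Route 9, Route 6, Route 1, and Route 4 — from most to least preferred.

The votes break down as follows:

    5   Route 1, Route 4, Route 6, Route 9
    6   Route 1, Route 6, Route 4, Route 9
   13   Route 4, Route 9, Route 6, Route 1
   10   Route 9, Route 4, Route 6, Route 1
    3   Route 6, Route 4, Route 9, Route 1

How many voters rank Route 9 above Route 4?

Ballots ranking Route 9 above Route 4: 10.
Ballots ranking Route 4 above Route 9: 5+6+13+3 = 27.
So 10 of 37 voters prefer Route 9 to Route 4.

10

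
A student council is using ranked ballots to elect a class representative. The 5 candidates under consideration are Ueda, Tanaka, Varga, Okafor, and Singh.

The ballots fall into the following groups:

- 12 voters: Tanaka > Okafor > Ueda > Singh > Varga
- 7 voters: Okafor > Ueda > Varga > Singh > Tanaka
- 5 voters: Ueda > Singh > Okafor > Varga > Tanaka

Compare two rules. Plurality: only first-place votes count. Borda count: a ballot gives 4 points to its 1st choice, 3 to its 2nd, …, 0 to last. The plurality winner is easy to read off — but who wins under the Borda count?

Plurality first-place counts: Ueda 5, Tanaka 12, Varga 0, Okafor 7, Singh 0 → Tanaka.
Borda totals: Ueda 65, Tanaka 48, Varga 19, Okafor 74, Singh 34 → Okafor.

Okafor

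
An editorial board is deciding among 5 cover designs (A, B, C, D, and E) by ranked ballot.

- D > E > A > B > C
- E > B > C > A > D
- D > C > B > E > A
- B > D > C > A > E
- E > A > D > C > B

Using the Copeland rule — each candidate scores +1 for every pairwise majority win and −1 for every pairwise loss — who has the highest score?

D

Pairwise results:
  A vs B: B wins 3–2.
  A vs C: C wins 3–2.
  A vs D: D wins 3–2.
  A vs E: E wins 4–1.
  B vs C: B wins 3–2.
  B vs D: D wins 3–2.
  B vs E: E wins 3–2.
  C vs D: D wins 4–1.
  C vs E: E wins 3–2.
  D vs E: D wins 3–2.
Copeland scores (wins − losses):
  A: 0 − 4 = -4
  B: 2 − 2 = 0
  C: 1 − 3 = -2
  D: 4 − 0 = 4
  E: 3 − 1 = 2
D has the best Copeland score.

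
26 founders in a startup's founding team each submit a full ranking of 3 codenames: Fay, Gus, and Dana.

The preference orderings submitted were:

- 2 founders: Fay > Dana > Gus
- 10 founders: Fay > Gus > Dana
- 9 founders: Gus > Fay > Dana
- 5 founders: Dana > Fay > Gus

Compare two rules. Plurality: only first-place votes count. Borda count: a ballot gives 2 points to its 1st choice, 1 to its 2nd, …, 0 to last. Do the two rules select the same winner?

Plurality first-place counts: Fay 12, Gus 9, Dana 5 → Fay.
Borda totals: Fay 38, Gus 28, Dana 12 → Fay.
The two rules agree on Fay.

Yes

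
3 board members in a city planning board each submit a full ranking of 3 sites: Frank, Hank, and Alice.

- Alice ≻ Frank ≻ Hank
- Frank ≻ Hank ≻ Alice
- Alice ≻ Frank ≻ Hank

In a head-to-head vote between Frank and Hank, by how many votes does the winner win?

3

Ballots ranking Frank above Hank: 3.
Ballots ranking Hank above Frank: 0.
Frank wins 3–0, a margin of 3.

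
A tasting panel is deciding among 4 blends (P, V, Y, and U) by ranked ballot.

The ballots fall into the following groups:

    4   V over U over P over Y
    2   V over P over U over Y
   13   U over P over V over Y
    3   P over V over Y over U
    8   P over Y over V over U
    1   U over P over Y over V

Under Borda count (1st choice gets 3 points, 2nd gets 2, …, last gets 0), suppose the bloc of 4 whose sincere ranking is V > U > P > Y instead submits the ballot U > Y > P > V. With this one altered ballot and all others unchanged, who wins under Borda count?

P

Borda totals with the altered ballot: P 69, V 33, Y 28, U 56.
The winner is unchanged: still P.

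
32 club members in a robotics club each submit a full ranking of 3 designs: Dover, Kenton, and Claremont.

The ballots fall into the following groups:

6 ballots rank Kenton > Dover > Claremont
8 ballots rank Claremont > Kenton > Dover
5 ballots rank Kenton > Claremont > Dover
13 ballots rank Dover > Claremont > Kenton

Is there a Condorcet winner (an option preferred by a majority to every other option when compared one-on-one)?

No

Head-to-head results (32 voters total):
Dover vs Kenton: Kenton wins 19–13.
Dover vs Claremont: Dover wins 19–13.
Kenton vs Claremont: Claremont wins 21–11.
No candidate beats all others: Dover beats Claremont beats Kenton beats Dover, a majority cycle.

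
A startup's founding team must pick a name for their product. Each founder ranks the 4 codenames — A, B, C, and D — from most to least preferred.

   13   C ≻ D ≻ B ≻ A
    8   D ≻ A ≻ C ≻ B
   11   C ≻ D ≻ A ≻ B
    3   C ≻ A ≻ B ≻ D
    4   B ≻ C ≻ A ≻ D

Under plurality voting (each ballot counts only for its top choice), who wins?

C

First-place vote totals:
  A: 0
  B: 4
  C: 27
  D: 8
C has the most first-place votes.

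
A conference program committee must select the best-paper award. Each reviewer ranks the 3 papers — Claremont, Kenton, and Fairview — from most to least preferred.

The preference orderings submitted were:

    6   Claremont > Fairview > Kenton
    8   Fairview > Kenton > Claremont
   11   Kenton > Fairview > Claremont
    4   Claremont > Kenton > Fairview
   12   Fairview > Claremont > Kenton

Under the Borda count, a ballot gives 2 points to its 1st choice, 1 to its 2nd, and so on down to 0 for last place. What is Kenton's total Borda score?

Borda scores:
  Claremont: 6·2 + 8·0 + 11·0 + 4·2 + 12·1 = 32
  Kenton: 6·0 + 8·1 + 11·2 + 4·1 + 12·0 = 34
  Fairview: 6·1 + 8·2 + 11·1 + 4·0 + 12·2 = 57

34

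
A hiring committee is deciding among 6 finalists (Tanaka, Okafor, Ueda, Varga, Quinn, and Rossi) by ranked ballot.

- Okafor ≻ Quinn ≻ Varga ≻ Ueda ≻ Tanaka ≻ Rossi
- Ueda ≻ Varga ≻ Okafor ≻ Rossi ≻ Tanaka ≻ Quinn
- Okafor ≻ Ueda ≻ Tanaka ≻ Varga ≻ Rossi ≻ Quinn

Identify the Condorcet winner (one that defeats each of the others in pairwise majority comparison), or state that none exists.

Okafor

Head-to-head results (3 voters total):
Tanaka vs Okafor: Okafor wins 3–0.
Tanaka vs Ueda: Ueda wins 3–0.
Tanaka vs Varga: Varga wins 2–1.
Tanaka vs Quinn: Tanaka wins 2–1.
Tanaka vs Rossi: Tanaka wins 2–1.
Okafor vs Ueda: Okafor wins 2–1.
Okafor vs Varga: Okafor wins 2–1.
Okafor vs Quinn: Okafor wins 3–0.
Okafor vs Rossi: Okafor wins 3–0.
Ueda vs Varga: Ueda wins 2–1.
Ueda vs Quinn: Ueda wins 2–1.
Ueda vs Rossi: Ueda wins 3–0.
Varga vs Quinn: Varga wins 2–1.
Varga vs Rossi: Varga wins 3–0.
Quinn vs Rossi: Rossi wins 2–1.
Okafor beats each rival — Tanaka (3–0), Ueda (2–1), Varga (2–1), Quinn (3–0), Rossi (3–0) — so Okafor is the Condorcet winner.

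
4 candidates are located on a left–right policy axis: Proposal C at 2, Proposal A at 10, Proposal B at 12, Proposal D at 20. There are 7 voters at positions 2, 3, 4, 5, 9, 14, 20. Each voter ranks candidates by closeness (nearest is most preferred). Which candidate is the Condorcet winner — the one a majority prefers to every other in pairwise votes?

With single-peaked preferences on a line, the Condorcet winner is the candidate closest to the median voter.
The median voter (position 5) is closest to Proposal C at 2.
Check: Proposal C vs Proposal D — voters closer to Proposal C: 5 of 7.

Proposal C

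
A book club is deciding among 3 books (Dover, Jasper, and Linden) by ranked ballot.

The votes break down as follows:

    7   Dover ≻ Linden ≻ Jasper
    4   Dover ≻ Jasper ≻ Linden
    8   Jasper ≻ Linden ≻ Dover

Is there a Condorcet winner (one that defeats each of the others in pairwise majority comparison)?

Head-to-head results (19 voters total):
Dover vs Jasper: Dover wins 11–8.
Dover vs Linden: Dover wins 11–8.
Jasper vs Linden: Jasper wins 12–7.
Dover beats each rival — Jasper (11–8), Linden (11–8) — so Dover is the Condorcet winner.

Yes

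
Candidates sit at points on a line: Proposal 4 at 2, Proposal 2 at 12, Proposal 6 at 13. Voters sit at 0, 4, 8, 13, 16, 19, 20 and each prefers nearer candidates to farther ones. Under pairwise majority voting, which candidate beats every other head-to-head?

With single-peaked preferences on a line, the Condorcet winner is the candidate closest to the median voter.
The median voter (position 13) is closest to Proposal 6 at 13.
Check: Proposal 6 vs Proposal 2 — voters closer to Proposal 6: 4 of 7.

Proposal 6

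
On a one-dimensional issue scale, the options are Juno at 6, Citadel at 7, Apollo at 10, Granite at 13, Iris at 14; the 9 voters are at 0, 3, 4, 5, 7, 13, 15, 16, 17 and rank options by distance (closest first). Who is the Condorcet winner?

With single-peaked preferences on a line, the Condorcet winner is the candidate closest to the median voter.
The median voter (position 7) is closest to Citadel at 7.
Check: Citadel vs Apollo — voters closer to Citadel: 5 of 9.

Citadel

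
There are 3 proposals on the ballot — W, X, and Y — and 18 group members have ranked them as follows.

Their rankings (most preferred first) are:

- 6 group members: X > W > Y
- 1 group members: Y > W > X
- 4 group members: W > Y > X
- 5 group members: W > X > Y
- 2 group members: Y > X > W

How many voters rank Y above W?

Ballots ranking Y above W: 1+2 = 3.
Ballots ranking W above Y: 6+4+5 = 15.
So 3 of 18 voters prefer Y to W.

3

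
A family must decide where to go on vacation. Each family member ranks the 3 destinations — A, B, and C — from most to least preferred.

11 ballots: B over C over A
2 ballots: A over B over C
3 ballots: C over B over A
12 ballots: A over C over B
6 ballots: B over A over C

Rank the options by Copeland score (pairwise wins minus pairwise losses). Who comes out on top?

Pairwise results:
  A vs B: B wins 20–14.
  A vs C: A wins 20–14.
  B vs C: B wins 19–15.
Copeland scores (wins − losses):
  A: 1 − 1 = 0
  B: 2 − 0 = 2
  C: 0 − 2 = -2
B has the best Copeland score.

B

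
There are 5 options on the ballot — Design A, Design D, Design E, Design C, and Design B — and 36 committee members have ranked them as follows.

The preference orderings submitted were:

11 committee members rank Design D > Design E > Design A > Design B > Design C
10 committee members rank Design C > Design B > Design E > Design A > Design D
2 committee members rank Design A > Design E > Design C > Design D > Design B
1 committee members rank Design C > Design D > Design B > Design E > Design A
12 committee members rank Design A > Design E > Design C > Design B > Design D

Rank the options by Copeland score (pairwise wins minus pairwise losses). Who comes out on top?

Pairwise results:
  Design A vs Design D: Design A wins 24–12.
  Design A vs Design E: Design E wins 22–14.
  Design A vs Design C: Design A wins 25–11.
  Design A vs Design B: Design A wins 25–11.
  Design D vs Design E: Design E wins 24–12.
  Design D vs Design C: Design C wins 25–11.
  Design D vs Design B: Design B wins 22–14.
  Design E vs Design C: Design E wins 25–11.
  Design E vs Design B: Design E wins 25–11.
  Design C vs Design B: Design C wins 25–11.
Copeland scores (wins − losses):
  Design A: 3 − 1 = 2
  Design D: 0 − 4 = -4
  Design E: 4 − 0 = 4
  Design C: 2 − 2 = 0
  Design B: 1 − 3 = -2
Design E has the best Copeland score.

Design E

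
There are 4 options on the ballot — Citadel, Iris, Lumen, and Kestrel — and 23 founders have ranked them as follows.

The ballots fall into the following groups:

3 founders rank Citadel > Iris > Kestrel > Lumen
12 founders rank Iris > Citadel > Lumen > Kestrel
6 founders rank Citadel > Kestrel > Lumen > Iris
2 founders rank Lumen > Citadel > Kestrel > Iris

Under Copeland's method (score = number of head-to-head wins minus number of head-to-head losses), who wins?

Iris

Pairwise results:
  Citadel vs Iris: Iris wins 12–11.
  Citadel vs Lumen: Citadel wins 21–2.
  Citadel vs Kestrel: Citadel wins 23–0.
  Iris vs Lumen: Iris wins 15–8.
  Iris vs Kestrel: Iris wins 15–8.
  Lumen vs Kestrel: Lumen wins 14–9.
Copeland scores (wins − losses):
  Citadel: 2 − 1 = 1
  Iris: 3 − 0 = 3
  Lumen: 1 − 2 = -1
  Kestrel: 0 − 3 = -3
Iris has the best Copeland score.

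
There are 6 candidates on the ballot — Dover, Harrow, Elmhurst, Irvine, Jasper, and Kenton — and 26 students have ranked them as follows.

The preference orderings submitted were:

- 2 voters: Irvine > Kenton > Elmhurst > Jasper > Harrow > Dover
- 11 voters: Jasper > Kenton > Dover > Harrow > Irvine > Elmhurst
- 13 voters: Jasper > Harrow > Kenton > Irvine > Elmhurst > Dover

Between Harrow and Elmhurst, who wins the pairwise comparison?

Harrow

Ballots ranking Harrow above Elmhurst: 11+13 = 24.
Ballots ranking Elmhurst above Harrow: 2.
Harrow wins the head-to-head, 24–2.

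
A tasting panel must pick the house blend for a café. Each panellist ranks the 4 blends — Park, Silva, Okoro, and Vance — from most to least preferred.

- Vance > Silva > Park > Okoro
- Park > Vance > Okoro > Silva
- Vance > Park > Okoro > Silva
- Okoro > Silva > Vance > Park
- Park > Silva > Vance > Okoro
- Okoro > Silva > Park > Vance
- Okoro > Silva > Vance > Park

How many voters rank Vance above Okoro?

4

Ballots ranking Vance above Okoro: 4.
Ballots ranking Okoro above Vance: 3.
So 4 of 7 voters prefer Vance to Okoro.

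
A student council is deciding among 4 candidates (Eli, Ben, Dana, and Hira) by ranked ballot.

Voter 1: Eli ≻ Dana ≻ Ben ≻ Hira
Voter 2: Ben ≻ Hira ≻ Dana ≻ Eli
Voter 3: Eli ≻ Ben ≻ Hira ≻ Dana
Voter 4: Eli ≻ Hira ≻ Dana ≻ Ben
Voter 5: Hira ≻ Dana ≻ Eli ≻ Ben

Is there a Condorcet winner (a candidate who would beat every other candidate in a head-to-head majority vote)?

Yes

Head-to-head results (5 voters total):
Eli vs Ben: Eli wins 4–1.
Eli vs Dana: Eli wins 3–2.
Eli vs Hira: Eli wins 3–2.
Ben vs Dana: Dana wins 3–2.
Ben vs Hira: Ben wins 3–2.
Dana vs Hira: Hira wins 4–1.
Eli beats each rival — Ben (4–1), Dana (3–2), Hira (3–2) — so Eli is the Condorcet winner.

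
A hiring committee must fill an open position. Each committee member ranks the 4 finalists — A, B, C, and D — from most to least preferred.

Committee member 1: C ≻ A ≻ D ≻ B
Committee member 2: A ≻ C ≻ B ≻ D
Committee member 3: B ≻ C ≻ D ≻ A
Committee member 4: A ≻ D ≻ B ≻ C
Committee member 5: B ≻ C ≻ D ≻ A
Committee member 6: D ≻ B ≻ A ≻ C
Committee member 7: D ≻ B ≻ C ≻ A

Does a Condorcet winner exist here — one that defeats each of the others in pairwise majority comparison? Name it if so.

Head-to-head results (7 voters total):
A vs B: B wins 4–3.
A vs C: C wins 4–3.
A vs D: D wins 4–3.
B vs C: B wins 5–2.
B vs D: D wins 4–3.
C vs D: C wins 4–3.
No candidate beats all others: B beats C beats D beats B, a majority cycle.

No Condorcet winner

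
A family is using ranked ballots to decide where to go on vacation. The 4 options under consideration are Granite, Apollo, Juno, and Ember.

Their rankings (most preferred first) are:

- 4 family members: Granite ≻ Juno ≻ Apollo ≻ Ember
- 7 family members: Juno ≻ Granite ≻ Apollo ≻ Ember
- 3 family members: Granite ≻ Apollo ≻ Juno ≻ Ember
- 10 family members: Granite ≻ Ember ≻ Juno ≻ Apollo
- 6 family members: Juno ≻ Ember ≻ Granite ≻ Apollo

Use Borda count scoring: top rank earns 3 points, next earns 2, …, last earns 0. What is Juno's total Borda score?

60

Borda scores:
  Granite: 4·3 + 7·2 + 3·3 + 10·3 + 6·1 = 71
  Apollo: 4·1 + 7·1 + 3·2 + 10·0 + 6·0 = 17
  Juno: 4·2 + 7·3 + 3·1 + 10·1 + 6·3 = 60
  Ember: 4·0 + 7·0 + 3·0 + 10·2 + 6·2 = 32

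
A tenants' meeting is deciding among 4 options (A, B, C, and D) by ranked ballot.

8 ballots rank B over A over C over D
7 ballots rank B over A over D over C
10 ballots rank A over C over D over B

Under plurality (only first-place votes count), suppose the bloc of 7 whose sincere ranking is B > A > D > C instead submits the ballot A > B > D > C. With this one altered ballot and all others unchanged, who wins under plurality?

First-place totals with the altered ballot: A 17, B 8, C 0, D 0.
The switch changes the winner from B to A.

A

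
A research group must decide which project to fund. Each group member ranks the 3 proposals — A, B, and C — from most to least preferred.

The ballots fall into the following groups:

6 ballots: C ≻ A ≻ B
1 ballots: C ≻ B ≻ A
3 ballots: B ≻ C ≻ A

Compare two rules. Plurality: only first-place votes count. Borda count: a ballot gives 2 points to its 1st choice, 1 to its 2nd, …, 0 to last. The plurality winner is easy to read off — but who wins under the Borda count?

Plurality first-place counts: A 0, B 3, C 7 → C.
Borda totals: A 6, B 7, C 17 → C.

C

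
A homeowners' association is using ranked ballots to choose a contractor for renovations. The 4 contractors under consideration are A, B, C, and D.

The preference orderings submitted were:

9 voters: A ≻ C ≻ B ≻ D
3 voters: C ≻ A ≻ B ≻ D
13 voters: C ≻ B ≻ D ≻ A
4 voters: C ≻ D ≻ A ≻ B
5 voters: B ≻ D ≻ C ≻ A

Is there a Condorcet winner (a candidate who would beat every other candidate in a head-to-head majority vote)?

Head-to-head results (34 voters total):
A vs B: B wins 18–16.
A vs C: C wins 25–9.
A vs D: D wins 22–12.
B vs C: C wins 29–5.
B vs D: B wins 30–4.
C vs D: C wins 29–5.
C beats each rival — A (25–9), B (29–5), D (29–5) — so C is the Condorcet winner.

Yes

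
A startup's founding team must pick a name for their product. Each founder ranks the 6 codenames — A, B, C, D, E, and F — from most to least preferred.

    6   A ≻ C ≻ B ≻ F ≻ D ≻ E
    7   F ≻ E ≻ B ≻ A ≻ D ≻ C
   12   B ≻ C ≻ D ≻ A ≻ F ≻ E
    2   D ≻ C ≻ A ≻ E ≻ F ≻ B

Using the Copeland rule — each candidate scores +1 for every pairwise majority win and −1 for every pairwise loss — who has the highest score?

Pairwise results:
  A vs B: B wins 19–8.
  A vs C: C wins 14–13.
  A vs D: D wins 14–13.
  A vs E: A wins 20–7.
  A vs F: A wins 20–7.
  B vs C: B wins 19–8.
  B vs D: B wins 25–2.
  B vs E: B wins 18–9.
  B vs F: B wins 18–9.
  C vs D: C wins 18–9.
  C vs E: C wins 20–7.
  C vs F: C wins 20–7.
  D vs E: D wins 20–7.
  D vs F: D wins 14–13.
  E vs F: F wins 25–2.
Copeland scores (wins − losses):
  A: 2 − 3 = -1
  B: 5 − 0 = 5
  C: 4 − 1 = 3
  D: 3 − 2 = 1
  E: 0 − 5 = -5
  F: 1 − 4 = -3
B has the best Copeland score.

B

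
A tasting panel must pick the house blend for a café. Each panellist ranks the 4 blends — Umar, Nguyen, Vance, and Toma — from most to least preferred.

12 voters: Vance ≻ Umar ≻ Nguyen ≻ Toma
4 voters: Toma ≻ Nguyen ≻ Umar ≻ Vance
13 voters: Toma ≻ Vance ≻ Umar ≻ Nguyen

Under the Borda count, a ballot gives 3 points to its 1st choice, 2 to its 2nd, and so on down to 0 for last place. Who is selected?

Borda scores:
  Umar: 12·2 + 4·1 + 13·1 = 41
  Nguyen: 12·1 + 4·2 + 13·0 = 20
  Vance: 12·3 + 4·0 + 13·2 = 62
  Toma: 12·0 + 4·3 + 13·3 = 51
Vance has the highest total.

Vance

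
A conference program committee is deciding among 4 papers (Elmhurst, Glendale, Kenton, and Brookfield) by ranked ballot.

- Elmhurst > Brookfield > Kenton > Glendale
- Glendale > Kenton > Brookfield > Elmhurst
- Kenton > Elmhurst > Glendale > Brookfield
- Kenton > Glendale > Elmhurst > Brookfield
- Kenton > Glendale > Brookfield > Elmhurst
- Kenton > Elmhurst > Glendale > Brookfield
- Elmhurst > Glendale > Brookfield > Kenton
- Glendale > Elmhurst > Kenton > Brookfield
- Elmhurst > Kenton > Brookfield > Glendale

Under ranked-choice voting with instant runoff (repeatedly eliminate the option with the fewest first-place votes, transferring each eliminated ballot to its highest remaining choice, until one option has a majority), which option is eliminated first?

Round 1: Kenton 4, Elmhurst 3, Glendale 2, Brookfield 0. Brookfield has the fewest and is eliminated.
Round 2: Kenton 4, Elmhurst 3, Glendale 2. Glendale has the fewest and is eliminated.
Round 3: Kenton 5, Elmhurst 4. Kenton has a majority.

Brookfield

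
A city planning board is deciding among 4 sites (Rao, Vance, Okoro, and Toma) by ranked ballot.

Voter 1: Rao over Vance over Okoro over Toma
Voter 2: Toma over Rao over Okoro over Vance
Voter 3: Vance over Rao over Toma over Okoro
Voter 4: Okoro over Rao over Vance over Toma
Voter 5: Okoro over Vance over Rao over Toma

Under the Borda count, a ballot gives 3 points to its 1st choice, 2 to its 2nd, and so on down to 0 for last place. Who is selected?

Rao

Borda scores:
  Rao: 3 + 2 + 2 + 2 + 1 = 10
  Vance: 2 + 0 + 3 + 1 + 2 = 8
  Okoro: 1 + 1 + 0 + 3 + 3 = 8
  Toma: 0 + 3 + 1 + 0 + 0 = 4
Rao has the highest total.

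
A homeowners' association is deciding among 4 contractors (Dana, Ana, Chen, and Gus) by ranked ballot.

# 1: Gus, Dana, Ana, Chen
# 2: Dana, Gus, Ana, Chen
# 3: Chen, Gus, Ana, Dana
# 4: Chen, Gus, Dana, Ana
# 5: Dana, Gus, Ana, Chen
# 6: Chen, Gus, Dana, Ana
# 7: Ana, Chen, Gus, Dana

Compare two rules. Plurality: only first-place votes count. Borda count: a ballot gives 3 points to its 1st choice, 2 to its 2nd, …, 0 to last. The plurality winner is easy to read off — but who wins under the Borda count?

Gus

Plurality first-place counts: Dana 2, Ana 1, Chen 3, Gus 1 → Chen.
Borda totals: Dana 10, Ana 7, Chen 11, Gus 14 → Gus.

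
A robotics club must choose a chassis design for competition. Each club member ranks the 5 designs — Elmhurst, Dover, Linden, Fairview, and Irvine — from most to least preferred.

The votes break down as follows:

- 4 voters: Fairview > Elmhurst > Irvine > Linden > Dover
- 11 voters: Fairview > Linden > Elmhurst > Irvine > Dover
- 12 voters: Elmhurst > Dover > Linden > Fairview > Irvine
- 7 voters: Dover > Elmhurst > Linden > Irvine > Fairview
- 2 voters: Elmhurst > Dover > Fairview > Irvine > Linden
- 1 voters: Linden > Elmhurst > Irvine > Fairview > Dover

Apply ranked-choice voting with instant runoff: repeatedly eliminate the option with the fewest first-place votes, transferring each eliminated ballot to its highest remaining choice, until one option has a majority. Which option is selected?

Round 1: Fairview 15, Elmhurst 14, Dover 7, Linden 1, Irvine 0. Irvine has the fewest and is eliminated.
Round 2: Fairview 15, Elmhurst 14, Dover 7, Linden 1. Linden has the fewest and is eliminated.
Round 3: Elmhurst 15, Fairview 15, Dover 7. Dover has the fewest and is eliminated.
Round 4: Elmhurst 22, Fairview 15. Elmhurst has a majority.

Elmhurst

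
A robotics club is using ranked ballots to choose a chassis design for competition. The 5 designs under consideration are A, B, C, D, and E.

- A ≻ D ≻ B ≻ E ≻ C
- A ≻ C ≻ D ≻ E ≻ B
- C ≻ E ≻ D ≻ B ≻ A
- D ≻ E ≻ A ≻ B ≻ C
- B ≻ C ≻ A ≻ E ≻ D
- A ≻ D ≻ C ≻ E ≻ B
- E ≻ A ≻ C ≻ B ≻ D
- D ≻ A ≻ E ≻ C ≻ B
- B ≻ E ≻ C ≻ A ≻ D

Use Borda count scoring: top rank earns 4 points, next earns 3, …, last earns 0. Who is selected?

A

Borda scores:
  A: 4 + 4 + 0 + 2 + 2 + 4 + 3 + 3 + 1 = 23
  B: 2 + 0 + 1 + 1 + 4 + 0 + 1 + 0 + 4 = 13
  C: 0 + 3 + 4 + 0 + 3 + 2 + 2 + 1 + 2 = 17
  D: 3 + 2 + 2 + 4 + 0 + 3 + 0 + 4 + 0 = 18
  E: 1 + 1 + 3 + 3 + 1 + 1 + 4 + 2 + 3 = 19
A has the highest total.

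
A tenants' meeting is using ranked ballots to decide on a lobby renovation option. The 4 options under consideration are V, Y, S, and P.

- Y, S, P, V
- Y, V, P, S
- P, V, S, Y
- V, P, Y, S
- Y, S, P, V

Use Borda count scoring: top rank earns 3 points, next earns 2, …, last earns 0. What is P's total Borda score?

Borda scores:
  V: 0 + 2 + 2 + 3 + 0 = 7
  Y: 3 + 3 + 0 + 1 + 3 = 10
  S: 2 + 0 + 1 + 0 + 2 = 5
  P: 1 + 1 + 3 + 2 + 1 = 8

8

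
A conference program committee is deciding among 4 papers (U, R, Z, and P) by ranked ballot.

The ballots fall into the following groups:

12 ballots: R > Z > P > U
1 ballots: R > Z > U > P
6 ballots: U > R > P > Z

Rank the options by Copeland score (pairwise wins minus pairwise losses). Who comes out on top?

Pairwise results:
  U vs R: R wins 13–6.
  U vs Z: Z wins 13–6.
  U vs P: P wins 12–7.
  R vs Z: R wins 19–0.
  R vs P: R wins 19–0.
  Z vs P: Z wins 13–6.
Copeland scores (wins − losses):
  U: 0 − 3 = -3
  R: 3 − 0 = 3
  Z: 2 − 1 = 1
  P: 1 − 2 = -1
R has the best Copeland score.

R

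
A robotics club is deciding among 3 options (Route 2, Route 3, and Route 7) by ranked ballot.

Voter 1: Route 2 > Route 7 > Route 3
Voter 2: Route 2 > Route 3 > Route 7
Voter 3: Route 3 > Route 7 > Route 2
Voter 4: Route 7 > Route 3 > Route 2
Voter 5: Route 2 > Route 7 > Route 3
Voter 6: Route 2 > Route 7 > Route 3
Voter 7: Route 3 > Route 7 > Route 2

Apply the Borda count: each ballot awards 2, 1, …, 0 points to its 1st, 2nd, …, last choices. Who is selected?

Borda scores:
  Route 2: 2 + 2 + 0 + 0 + 2 + 2 + 0 = 8
  Route 3: 0 + 1 + 2 + 1 + 0 + 0 + 2 = 6
  Route 7: 1 + 0 + 1 + 2 + 1 + 1 + 1 = 7
Route 2 has the highest total.

Route 2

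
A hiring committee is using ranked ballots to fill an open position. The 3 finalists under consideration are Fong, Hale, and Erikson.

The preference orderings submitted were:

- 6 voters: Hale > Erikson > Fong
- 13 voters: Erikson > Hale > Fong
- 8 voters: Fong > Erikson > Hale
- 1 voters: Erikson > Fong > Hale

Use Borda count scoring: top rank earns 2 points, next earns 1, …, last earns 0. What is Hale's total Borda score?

25

Borda scores:
  Fong: 6·0 + 13·0 + 8·2 + 1 = 17
  Hale: 6·2 + 13·1 + 8·0 + 0 = 25
  Erikson: 6·1 + 13·2 + 8·1 + 2 = 42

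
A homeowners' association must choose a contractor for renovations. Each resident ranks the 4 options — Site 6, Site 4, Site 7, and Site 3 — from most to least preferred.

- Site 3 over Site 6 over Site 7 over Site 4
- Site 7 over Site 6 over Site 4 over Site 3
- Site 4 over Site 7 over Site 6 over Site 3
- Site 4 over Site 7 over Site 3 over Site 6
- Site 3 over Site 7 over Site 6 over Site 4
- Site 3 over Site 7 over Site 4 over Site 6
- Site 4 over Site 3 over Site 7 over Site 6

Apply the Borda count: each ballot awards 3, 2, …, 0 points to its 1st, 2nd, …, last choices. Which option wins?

Site 7

Borda scores:
  Site 6: 2 + 2 + 1 + 0 + 1 + 0 + 0 = 6
  Site 4: 0 + 1 + 3 + 3 + 0 + 1 + 3 = 11
  Site 7: 1 + 3 + 2 + 2 + 2 + 2 + 1 = 13
  Site 3: 3 + 0 + 0 + 1 + 3 + 3 + 2 = 12
Site 7 has the highest total.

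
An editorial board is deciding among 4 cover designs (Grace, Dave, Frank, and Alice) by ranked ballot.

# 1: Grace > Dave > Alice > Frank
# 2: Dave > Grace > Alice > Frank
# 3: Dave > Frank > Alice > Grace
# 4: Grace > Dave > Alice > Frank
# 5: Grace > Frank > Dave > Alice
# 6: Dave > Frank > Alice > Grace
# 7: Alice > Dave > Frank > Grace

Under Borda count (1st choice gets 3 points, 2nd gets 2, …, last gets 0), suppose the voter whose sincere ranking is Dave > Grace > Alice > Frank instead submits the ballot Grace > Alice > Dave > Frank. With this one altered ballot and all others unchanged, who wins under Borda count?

Dave

Borda totals with the altered ballot: Grace 12, Dave 14, Frank 7, Alice 9.
The winner is unchanged: still Dave.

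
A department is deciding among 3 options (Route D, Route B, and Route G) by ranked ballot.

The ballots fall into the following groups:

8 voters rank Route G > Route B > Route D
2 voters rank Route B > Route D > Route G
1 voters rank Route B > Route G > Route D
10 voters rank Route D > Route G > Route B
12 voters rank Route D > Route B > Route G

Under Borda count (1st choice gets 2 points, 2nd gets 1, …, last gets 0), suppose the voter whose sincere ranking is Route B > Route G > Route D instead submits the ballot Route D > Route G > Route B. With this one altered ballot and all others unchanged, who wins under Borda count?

Route D

Borda totals with the altered ballot: Route D 48, Route B 24, Route G 27.
The winner is unchanged: still Route D.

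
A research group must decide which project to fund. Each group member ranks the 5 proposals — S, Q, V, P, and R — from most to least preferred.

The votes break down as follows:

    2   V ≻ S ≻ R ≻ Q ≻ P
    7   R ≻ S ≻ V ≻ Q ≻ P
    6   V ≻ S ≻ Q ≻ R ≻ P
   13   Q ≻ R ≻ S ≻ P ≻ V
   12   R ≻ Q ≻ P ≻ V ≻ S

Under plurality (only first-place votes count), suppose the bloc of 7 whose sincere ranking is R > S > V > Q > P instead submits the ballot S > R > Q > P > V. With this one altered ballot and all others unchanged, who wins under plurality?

Q

First-place totals with the altered ballot: S 7, Q 13, V 8, P 0, R 12.
The switch changes the winner from R to Q.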